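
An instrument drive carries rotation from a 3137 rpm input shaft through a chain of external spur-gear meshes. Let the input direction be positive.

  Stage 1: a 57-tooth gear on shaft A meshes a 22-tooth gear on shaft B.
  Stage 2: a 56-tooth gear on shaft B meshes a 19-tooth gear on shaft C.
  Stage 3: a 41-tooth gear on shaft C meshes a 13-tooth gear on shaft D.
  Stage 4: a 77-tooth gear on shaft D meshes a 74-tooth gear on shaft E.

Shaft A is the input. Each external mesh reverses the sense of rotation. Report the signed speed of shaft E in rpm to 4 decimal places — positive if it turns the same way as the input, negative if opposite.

Stage 1 [57T→22T]: ω = 3137.0000×57/22 = 8127.6818 rpm, dir flips to −; running = −8127.6818
Stage 2 [56T→19T]: ω = 8127.6818×56/19 = 23955.2727 rpm, dir flips to +; running = +23955.2727
Stage 3 [41T→13T]: ω = 23955.2727×41/13 = 75551.2448 rpm, dir flips to −; running = −75551.2448
Stage 4 [77T→74T]: ω = 75551.2448×77/74 = 78614.1331 rpm, dir flips to +; running = +78614.1331

+78614.1331 rpm (same as input, |ω| = 78614.1331 rpm)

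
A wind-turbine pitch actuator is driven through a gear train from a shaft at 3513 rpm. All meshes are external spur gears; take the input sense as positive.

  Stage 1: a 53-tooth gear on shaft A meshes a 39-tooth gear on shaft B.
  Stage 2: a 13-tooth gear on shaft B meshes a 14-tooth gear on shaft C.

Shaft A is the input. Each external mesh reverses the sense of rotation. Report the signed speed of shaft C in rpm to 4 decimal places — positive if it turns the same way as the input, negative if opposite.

+4433.0714 rpm (same as input, |ω| = 4433.0714 rpm)

Stage 1 [53T→39T]: ω = 3513.0000×53/39 = 4774.0769 rpm, dir flips to −; running = −4774.0769
Stage 2 [13T→14T]: ω = 4774.0769×13/14 = 4433.0714 rpm, dir flips to +; running = +4433.0714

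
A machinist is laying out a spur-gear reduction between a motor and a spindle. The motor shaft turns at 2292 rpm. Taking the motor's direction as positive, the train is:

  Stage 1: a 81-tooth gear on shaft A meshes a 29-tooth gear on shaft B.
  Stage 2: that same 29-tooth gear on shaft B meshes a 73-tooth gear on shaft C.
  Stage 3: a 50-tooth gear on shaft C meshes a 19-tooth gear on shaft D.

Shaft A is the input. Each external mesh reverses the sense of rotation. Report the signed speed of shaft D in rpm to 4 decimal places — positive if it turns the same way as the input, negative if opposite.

Stage 1 [81T→29T]: ω = 2292.0000×81/29 = 6401.7931 rpm, dir flips to −; running = −6401.7931
Stage 2 [29T→73T]: ω = 6401.7931×29/73 = 2543.1781 rpm, dir flips to +; running = +2543.1781
Stage 3 [50T→19T]: ω = 2543.1781×50/19 = 6692.5739 rpm, dir flips to −; running = −6692.5739

-6692.5739 rpm (opposite to input, |ω| = 6692.5739 rpm)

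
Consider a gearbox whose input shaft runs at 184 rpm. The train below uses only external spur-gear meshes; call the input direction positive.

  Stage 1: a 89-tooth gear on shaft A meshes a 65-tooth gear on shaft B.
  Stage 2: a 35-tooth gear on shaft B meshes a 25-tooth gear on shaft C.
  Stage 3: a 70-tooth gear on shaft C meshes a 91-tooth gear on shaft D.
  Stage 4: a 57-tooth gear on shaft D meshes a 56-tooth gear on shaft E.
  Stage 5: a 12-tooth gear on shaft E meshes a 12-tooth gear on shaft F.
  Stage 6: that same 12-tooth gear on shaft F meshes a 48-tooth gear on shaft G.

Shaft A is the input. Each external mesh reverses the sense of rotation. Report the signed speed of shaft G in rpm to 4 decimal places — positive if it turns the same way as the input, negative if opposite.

+69.0408 rpm (same as input, |ω| = 69.0408 rpm)

Stage 1 [89T→65T]: ω = 184.0000×89/65 = 251.9385 rpm, dir flips to −; running = −251.9385
Stage 2 [35T→25T]: ω = 251.9385×35/25 = 352.7138 rpm, dir flips to +; running = +352.7138
Stage 3 [70T→91T]: ω = 352.7138×70/91 = 271.3183 rpm, dir flips to −; running = −271.3183
Stage 4 [57T→56T]: ω = 271.3183×57/56 = 276.1633 rpm, dir flips to +; running = +276.1633
Stage 5 [12T→12T]: ω = 276.1633×12/12 = 276.1633 rpm, dir flips to −; running = −276.1633
Stage 6 [12T→48T]: ω = 276.1633×12/48 = 69.0408 rpm, dir flips to +; running = +69.0408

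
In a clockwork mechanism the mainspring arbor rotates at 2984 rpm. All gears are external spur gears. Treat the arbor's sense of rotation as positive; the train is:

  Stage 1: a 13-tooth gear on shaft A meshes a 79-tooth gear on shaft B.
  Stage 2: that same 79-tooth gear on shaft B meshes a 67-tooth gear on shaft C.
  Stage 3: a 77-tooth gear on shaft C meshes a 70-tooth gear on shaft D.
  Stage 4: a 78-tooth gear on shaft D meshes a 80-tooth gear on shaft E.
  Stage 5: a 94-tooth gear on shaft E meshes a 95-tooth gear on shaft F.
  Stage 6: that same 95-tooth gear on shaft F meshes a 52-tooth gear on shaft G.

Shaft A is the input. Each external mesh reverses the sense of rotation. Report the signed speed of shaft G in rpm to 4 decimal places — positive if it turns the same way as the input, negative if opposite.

+1122.5073 rpm (same as input, |ω| = 1122.5073 rpm)

Stage 1 [13T→79T]: ω = 2984.0000×13/79 = 491.0380 rpm, dir flips to −; running = −491.0380
Stage 2 [79T→67T]: ω = 491.0380×79/67 = 578.9851 rpm, dir flips to +; running = +578.9851
Stage 3 [77T→70T]: ω = 578.9851×77/70 = 636.8836 rpm, dir flips to −; running = −636.8836
Stage 4 [78T→80T]: ω = 636.8836×78/80 = 620.9615 rpm, dir flips to +; running = +620.9615
Stage 5 [94T→95T]: ω = 620.9615×94/95 = 614.4251 rpm, dir flips to −; running = −614.4251
Stage 6 [95T→52T]: ω = 614.4251×95/52 = 1122.5073 rpm, dir flips to +; running = +1122.5073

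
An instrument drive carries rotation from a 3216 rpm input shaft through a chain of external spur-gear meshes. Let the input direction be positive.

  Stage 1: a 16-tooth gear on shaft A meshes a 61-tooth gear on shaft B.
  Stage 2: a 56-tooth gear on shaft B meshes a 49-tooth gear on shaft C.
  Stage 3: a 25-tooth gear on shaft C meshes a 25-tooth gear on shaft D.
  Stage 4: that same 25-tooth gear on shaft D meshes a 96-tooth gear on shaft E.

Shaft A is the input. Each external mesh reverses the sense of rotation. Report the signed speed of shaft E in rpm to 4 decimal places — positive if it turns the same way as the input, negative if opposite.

Stage 1 [16T→61T]: ω = 3216.0000×16/61 = 843.5410 rpm, dir flips to −; running = −843.5410
Stage 2 [56T→49T]: ω = 843.5410×56/49 = 964.0468 rpm, dir flips to +; running = +964.0468
Stage 3 [25T→25T]: ω = 964.0468×25/25 = 964.0468 rpm, dir flips to −; running = −964.0468
Stage 4 [25T→96T]: ω = 964.0468×25/96 = 251.0539 rpm, dir flips to +; running = +251.0539

+251.0539 rpm (same as input, |ω| = 251.0539 rpm)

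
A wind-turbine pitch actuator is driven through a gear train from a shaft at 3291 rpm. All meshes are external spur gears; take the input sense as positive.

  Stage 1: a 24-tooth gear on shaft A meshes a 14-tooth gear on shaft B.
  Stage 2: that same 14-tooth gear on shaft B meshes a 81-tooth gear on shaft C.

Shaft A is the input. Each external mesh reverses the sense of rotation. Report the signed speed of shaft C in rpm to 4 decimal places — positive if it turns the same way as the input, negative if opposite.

Stage 1 [24T→14T]: ω = 3291.0000×24/14 = 5641.7143 rpm, dir flips to −; running = −5641.7143
Stage 2 [14T→81T]: ω = 5641.7143×14/81 = 975.1111 rpm, dir flips to +; running = +975.1111

+975.1111 rpm (same as input, |ω| = 975.1111 rpm)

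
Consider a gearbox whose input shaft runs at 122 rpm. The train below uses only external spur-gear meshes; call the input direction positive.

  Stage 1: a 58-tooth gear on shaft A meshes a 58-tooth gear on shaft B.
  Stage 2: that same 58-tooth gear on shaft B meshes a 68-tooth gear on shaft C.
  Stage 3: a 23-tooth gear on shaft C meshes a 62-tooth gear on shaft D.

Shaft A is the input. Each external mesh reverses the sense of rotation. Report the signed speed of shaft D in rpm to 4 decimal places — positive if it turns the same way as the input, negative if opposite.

Stage 1 [58T→58T]: ω = 122.0000×58/58 = 122.0000 rpm, dir flips to −; running = −122.0000
Stage 2 [58T→68T]: ω = 122.0000×58/68 = 104.0588 rpm, dir flips to +; running = +104.0588
Stage 3 [23T→62T]: ω = 104.0588×23/62 = 38.6025 rpm, dir flips to −; running = −38.6025

-38.6025 rpm (opposite to input, |ω| = 38.6025 rpm)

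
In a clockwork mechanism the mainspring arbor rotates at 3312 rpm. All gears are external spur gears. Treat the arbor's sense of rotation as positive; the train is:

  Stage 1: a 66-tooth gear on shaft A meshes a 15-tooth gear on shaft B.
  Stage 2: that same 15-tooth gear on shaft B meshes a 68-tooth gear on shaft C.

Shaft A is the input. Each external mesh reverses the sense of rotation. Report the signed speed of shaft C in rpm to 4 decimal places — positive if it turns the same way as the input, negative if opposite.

Stage 1 [66T→15T]: ω = 3312.0000×66/15 = 14572.8000 rpm, dir flips to −; running = −14572.8000
Stage 2 [15T→68T]: ω = 14572.8000×15/68 = 3214.5882 rpm, dir flips to +; running = +3214.5882

+3214.5882 rpm (same as input, |ω| = 3214.5882 rpm)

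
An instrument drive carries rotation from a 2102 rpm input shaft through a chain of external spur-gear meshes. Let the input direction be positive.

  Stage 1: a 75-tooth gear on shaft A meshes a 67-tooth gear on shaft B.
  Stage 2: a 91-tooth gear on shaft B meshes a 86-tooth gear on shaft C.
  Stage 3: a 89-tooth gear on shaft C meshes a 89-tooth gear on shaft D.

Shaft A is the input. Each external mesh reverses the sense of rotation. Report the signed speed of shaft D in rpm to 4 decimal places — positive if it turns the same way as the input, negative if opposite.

-2489.7865 rpm (opposite to input, |ω| = 2489.7865 rpm)

Stage 1 [75T→67T]: ω = 2102.0000×75/67 = 2352.9851 rpm, dir flips to −; running = −2352.9851
Stage 2 [91T→86T]: ω = 2352.9851×91/86 = 2489.7865 rpm, dir flips to +; running = +2489.7865
Stage 3 [89T→89T]: ω = 2489.7865×89/89 = 2489.7865 rpm, dir flips to −; running = −2489.7865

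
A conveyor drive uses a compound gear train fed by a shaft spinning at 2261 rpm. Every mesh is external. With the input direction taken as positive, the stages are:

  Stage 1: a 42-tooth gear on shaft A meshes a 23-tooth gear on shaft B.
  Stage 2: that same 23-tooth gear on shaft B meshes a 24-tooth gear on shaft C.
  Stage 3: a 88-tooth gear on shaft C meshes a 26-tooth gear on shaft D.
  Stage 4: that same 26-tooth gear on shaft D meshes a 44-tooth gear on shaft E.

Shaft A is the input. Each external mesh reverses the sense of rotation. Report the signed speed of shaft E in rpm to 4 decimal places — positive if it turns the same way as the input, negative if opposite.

Stage 1 [42T→23T]: ω = 2261.0000×42/23 = 4128.7826 rpm, dir flips to −; running = −4128.7826
Stage 2 [23T→24T]: ω = 4128.7826×23/24 = 3956.7500 rpm, dir flips to +; running = +3956.7500
Stage 3 [88T→26T]: ω = 3956.7500×88/26 = 13392.0769 rpm, dir flips to −; running = −13392.0769
Stage 4 [26T→44T]: ω = 13392.0769×26/44 = 7913.5000 rpm, dir flips to +; running = +7913.5000

+7913.5000 rpm (same as input, |ω| = 7913.5000 rpm)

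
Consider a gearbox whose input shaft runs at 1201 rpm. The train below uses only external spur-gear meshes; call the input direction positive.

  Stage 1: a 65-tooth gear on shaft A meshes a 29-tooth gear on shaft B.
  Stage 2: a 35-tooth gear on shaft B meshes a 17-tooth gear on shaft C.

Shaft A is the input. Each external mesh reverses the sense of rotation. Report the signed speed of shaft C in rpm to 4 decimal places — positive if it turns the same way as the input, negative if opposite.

+5542.1400 rpm (same as input, |ω| = 5542.1400 rpm)

Stage 1 [65T→29T]: ω = 1201.0000×65/29 = 2691.8966 rpm, dir flips to −; running = −2691.8966
Stage 2 [35T→17T]: ω = 2691.8966×35/17 = 5542.1400 rpm, dir flips to +; running = +5542.1400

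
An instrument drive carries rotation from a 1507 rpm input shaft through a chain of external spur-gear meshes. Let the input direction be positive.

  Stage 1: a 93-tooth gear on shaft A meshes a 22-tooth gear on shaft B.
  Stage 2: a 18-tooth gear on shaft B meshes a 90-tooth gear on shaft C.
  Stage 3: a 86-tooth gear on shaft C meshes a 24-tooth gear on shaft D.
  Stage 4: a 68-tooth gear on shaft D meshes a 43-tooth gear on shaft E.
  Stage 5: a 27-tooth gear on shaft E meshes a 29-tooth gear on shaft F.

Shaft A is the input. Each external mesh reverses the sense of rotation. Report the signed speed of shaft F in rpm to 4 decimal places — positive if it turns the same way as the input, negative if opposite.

-6721.9759 rpm (opposite to input, |ω| = 6721.9759 rpm)

Stage 1 [93T→22T]: ω = 1507.0000×93/22 = 6370.5000 rpm, dir flips to −; running = −6370.5000
Stage 2 [18T→90T]: ω = 6370.5000×18/90 = 1274.1000 rpm, dir flips to +; running = +1274.1000
Stage 3 [86T→24T]: ω = 1274.1000×86/24 = 4565.5250 rpm, dir flips to −; running = −4565.5250
Stage 4 [68T→43T]: ω = 4565.5250×68/43 = 7219.9000 rpm, dir flips to +; running = +7219.9000
Stage 5 [27T→29T]: ω = 7219.9000×27/29 = 6721.9759 rpm, dir flips to −; running = −6721.9759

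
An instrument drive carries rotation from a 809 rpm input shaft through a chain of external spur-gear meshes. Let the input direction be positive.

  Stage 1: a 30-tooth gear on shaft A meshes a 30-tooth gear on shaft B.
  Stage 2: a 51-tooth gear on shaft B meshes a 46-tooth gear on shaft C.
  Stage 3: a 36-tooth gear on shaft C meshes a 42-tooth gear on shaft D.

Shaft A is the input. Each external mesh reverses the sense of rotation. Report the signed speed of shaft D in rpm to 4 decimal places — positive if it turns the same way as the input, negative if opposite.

Stage 1 [30T→30T]: ω = 809.0000×30/30 = 809.0000 rpm, dir flips to −; running = −809.0000
Stage 2 [51T→46T]: ω = 809.0000×51/46 = 896.9348 rpm, dir flips to +; running = +896.9348
Stage 3 [36T→42T]: ω = 896.9348×36/42 = 768.8012 rpm, dir flips to −; running = −768.8012

-768.8012 rpm (opposite to input, |ω| = 768.8012 rpm)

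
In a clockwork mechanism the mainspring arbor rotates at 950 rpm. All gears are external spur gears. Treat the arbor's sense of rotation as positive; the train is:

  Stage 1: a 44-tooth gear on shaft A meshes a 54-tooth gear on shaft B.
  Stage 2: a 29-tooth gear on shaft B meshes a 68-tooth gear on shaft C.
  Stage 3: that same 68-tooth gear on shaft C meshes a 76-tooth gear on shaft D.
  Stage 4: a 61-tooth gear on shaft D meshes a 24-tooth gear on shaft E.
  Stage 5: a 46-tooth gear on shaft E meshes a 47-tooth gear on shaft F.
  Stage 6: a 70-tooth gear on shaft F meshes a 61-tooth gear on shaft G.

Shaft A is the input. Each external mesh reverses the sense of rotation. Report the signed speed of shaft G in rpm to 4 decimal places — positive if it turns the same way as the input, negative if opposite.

+843.1672 rpm (same as input, |ω| = 843.1672 rpm)

Stage 1 [44T→54T]: ω = 950.0000×44/54 = 774.0741 rpm, dir flips to −; running = −774.0741
Stage 2 [29T→68T]: ω = 774.0741×29/68 = 330.1198 rpm, dir flips to +; running = +330.1198
Stage 3 [68T→76T]: ω = 330.1198×68/76 = 295.3704 rpm, dir flips to −; running = −295.3704
Stage 4 [61T→24T]: ω = 295.3704×61/24 = 750.7330 rpm, dir flips to +; running = +750.7330
Stage 5 [46T→47T]: ω = 750.7330×46/47 = 734.7600 rpm, dir flips to −; running = −734.7600
Stage 6 [70T→61T]: ω = 734.7600×70/61 = 843.1672 rpm, dir flips to +; running = +843.1672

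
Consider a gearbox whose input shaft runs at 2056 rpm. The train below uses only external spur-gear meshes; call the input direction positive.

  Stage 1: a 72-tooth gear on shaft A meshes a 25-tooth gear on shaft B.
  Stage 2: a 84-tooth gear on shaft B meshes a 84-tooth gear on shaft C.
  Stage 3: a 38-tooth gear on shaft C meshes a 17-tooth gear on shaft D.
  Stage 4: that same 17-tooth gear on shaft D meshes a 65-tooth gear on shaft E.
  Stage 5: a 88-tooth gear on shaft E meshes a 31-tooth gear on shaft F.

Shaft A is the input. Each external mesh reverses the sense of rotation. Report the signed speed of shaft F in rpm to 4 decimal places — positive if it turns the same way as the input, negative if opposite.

Stage 1 [72T→25T]: ω = 2056.0000×72/25 = 5921.2800 rpm, dir flips to −; running = −5921.2800
Stage 2 [84T→84T]: ω = 5921.2800×84/84 = 5921.2800 rpm, dir flips to +; running = +5921.2800
Stage 3 [38T→17T]: ω = 5921.2800×38/17 = 13235.8024 rpm, dir flips to −; running = −13235.8024
Stage 4 [17T→65T]: ω = 13235.8024×17/65 = 3461.6714 rpm, dir flips to +; running = +3461.6714
Stage 5 [88T→31T]: ω = 3461.6714×88/31 = 9826.6801 rpm, dir flips to −; running = −9826.6801

-9826.6801 rpm (opposite to input, |ω| = 9826.6801 rpm)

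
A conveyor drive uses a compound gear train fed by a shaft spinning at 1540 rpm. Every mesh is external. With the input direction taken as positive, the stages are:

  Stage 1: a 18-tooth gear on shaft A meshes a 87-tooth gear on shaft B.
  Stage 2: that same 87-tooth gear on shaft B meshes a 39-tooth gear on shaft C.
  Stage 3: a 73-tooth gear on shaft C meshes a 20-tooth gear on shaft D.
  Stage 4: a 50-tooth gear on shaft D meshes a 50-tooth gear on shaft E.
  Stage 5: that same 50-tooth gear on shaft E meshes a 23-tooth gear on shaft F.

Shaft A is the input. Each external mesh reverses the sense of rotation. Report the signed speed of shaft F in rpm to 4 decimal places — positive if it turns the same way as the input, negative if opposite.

-5639.7993 rpm (opposite to input, |ω| = 5639.7993 rpm)

Stage 1 [18T→87T]: ω = 1540.0000×18/87 = 318.6207 rpm, dir flips to −; running = −318.6207
Stage 2 [87T→39T]: ω = 318.6207×87/39 = 710.7692 rpm, dir flips to +; running = +710.7692
Stage 3 [73T→20T]: ω = 710.7692×73/20 = 2594.3077 rpm, dir flips to −; running = −2594.3077
Stage 4 [50T→50T]: ω = 2594.3077×50/50 = 2594.3077 rpm, dir flips to +; running = +2594.3077
Stage 5 [50T→23T]: ω = 2594.3077×50/23 = 5639.7993 rpm, dir flips to −; running = −5639.7993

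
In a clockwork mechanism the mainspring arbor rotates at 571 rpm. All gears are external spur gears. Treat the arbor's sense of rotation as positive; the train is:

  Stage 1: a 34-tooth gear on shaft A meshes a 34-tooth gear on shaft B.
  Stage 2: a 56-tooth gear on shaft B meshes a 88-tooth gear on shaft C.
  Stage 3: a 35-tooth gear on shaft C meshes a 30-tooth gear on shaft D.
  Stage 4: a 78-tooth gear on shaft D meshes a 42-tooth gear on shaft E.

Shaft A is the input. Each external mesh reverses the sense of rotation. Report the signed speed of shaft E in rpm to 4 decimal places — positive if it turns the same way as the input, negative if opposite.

Stage 1 [34T→34T]: ω = 571.0000×34/34 = 571.0000 rpm, dir flips to −; running = −571.0000
Stage 2 [56T→88T]: ω = 571.0000×56/88 = 363.3636 rpm, dir flips to +; running = +363.3636
Stage 3 [35T→30T]: ω = 363.3636×35/30 = 423.9242 rpm, dir flips to −; running = −423.9242
Stage 4 [78T→42T]: ω = 423.9242×78/42 = 787.2879 rpm, dir flips to +; running = +787.2879

+787.2879 rpm (same as input, |ω| = 787.2879 rpm)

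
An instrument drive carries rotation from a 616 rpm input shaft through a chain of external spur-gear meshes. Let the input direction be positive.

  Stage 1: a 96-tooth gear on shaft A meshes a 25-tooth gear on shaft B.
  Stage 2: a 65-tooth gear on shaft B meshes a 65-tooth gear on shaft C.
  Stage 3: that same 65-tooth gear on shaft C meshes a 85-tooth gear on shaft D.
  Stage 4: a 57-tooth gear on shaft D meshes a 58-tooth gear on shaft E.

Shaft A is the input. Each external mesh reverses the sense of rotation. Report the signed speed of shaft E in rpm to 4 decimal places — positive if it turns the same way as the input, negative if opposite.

Stage 1 [96T→25T]: ω = 616.0000×96/25 = 2365.4400 rpm, dir flips to −; running = −2365.4400
Stage 2 [65T→65T]: ω = 2365.4400×65/65 = 2365.4400 rpm, dir flips to +; running = +2365.4400
Stage 3 [65T→85T]: ω = 2365.4400×65/85 = 1808.8659 rpm, dir flips to −; running = −1808.8659
Stage 4 [57T→58T]: ω = 1808.8659×57/58 = 1777.6785 rpm, dir flips to +; running = +1777.6785

+1777.6785 rpm (same as input, |ω| = 1777.6785 rpm)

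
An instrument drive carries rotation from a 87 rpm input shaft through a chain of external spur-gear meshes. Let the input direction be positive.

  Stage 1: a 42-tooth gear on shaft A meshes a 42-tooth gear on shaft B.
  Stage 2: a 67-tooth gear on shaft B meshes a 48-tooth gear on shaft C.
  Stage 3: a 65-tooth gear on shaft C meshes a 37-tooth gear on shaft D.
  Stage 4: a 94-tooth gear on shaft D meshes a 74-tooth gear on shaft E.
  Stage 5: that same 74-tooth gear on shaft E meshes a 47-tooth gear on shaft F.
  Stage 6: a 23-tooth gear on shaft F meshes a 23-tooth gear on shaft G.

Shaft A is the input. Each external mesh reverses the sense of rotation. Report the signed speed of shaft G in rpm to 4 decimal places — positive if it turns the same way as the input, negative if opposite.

+426.6723 rpm (same as input, |ω| = 426.6723 rpm)

Stage 1 [42T→42T]: ω = 87.0000×42/42 = 87.0000 rpm, dir flips to −; running = −87.0000
Stage 2 [67T→48T]: ω = 87.0000×67/48 = 121.4375 rpm, dir flips to +; running = +121.4375
Stage 3 [65T→37T]: ω = 121.4375×65/37 = 213.3361 rpm, dir flips to −; running = −213.3361
Stage 4 [94T→74T]: ω = 213.3361×94/74 = 270.9946 rpm, dir flips to +; running = +270.9946
Stage 5 [74T→47T]: ω = 270.9946×74/47 = 426.6723 rpm, dir flips to −; running = −426.6723
Stage 6 [23T→23T]: ω = 426.6723×23/23 = 426.6723 rpm, dir flips to +; running = +426.6723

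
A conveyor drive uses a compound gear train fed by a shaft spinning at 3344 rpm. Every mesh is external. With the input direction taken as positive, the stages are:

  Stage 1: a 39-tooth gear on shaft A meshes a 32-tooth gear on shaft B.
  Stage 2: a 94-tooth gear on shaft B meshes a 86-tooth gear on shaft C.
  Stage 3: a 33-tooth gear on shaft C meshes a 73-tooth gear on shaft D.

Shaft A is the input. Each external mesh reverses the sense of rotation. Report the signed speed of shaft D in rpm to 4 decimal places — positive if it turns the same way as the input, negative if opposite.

-2013.7306 rpm (opposite to input, |ω| = 2013.7306 rpm)

Stage 1 [39T→32T]: ω = 3344.0000×39/32 = 4075.5000 rpm, dir flips to −; running = −4075.5000
Stage 2 [94T→86T]: ω = 4075.5000×94/86 = 4454.6163 rpm, dir flips to +; running = +4454.6163
Stage 3 [33T→73T]: ω = 4454.6163×33/73 = 2013.7306 rpm, dir flips to −; running = −2013.7306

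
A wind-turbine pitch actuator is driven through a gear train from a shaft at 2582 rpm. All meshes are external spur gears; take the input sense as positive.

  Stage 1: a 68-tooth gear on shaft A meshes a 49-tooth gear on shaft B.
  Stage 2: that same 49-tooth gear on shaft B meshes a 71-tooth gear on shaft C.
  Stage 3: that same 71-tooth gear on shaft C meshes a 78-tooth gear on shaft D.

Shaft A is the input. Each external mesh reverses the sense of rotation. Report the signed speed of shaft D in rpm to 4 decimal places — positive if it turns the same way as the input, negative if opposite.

-2250.9744 rpm (opposite to input, |ω| = 2250.9744 rpm)

Stage 1 [68T→49T]: ω = 2582.0000×68/49 = 3583.1837 rpm, dir flips to −; running = −3583.1837
Stage 2 [49T→71T]: ω = 3583.1837×49/71 = 2472.9014 rpm, dir flips to +; running = +2472.9014
Stage 3 [71T→78T]: ω = 2472.9014×71/78 = 2250.9744 rpm, dir flips to −; running = −2250.9744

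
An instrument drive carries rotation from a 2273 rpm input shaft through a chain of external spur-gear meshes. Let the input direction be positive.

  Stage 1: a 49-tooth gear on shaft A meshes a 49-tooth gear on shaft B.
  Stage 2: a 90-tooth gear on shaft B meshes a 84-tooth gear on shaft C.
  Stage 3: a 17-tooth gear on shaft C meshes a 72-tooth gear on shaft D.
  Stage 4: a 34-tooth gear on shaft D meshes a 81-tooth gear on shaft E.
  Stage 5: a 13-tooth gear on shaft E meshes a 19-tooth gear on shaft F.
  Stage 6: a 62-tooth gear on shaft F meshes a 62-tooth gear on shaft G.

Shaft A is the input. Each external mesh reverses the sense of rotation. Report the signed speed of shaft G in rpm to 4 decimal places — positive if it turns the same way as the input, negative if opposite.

Stage 1 [49T→49T]: ω = 2273.0000×49/49 = 2273.0000 rpm, dir flips to −; running = −2273.0000
Stage 2 [90T→84T]: ω = 2273.0000×90/84 = 2435.3571 rpm, dir flips to +; running = +2435.3571
Stage 3 [17T→72T]: ω = 2435.3571×17/72 = 575.0149 rpm, dir flips to −; running = −575.0149
Stage 4 [34T→81T]: ω = 575.0149×34/81 = 241.3643 rpm, dir flips to +; running = +241.3643
Stage 5 [13T→19T]: ω = 241.3643×13/19 = 165.1440 rpm, dir flips to −; running = −165.1440
Stage 6 [62T→62T]: ω = 165.1440×62/62 = 165.1440 rpm, dir flips to +; running = +165.1440

+165.1440 rpm (same as input, |ω| = 165.1440 rpm)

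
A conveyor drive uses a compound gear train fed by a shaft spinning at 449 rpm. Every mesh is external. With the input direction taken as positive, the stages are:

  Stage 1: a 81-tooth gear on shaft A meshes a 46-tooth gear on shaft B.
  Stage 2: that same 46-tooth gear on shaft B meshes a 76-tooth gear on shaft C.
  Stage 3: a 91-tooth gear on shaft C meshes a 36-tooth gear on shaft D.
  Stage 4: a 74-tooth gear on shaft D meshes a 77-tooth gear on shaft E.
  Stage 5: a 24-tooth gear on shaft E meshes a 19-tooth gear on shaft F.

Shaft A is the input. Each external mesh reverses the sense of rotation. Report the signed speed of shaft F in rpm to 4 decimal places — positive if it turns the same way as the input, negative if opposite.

Stage 1 [81T→46T]: ω = 449.0000×81/46 = 790.6304 rpm, dir flips to −; running = −790.6304
Stage 2 [46T→76T]: ω = 790.6304×46/76 = 478.5395 rpm, dir flips to +; running = +478.5395
Stage 3 [91T→36T]: ω = 478.5395×91/36 = 1209.6414 rpm, dir flips to −; running = −1209.6414
Stage 4 [74T→77T]: ω = 1209.6414×74/77 = 1162.5126 rpm, dir flips to +; running = +1162.5126
Stage 5 [24T→19T]: ω = 1162.5126×24/19 = 1468.4369 rpm, dir flips to −; running = −1468.4369

-1468.4369 rpm (opposite to input, |ω| = 1468.4369 rpm)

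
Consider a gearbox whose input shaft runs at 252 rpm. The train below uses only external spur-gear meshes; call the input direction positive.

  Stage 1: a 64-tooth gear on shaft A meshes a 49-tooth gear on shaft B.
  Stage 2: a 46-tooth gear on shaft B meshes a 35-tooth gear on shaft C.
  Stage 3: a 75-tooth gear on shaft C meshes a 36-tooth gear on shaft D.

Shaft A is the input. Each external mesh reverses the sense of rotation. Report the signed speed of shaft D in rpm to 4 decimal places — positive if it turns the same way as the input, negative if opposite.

Stage 1 [64T→49T]: ω = 252.0000×64/49 = 329.1429 rpm, dir flips to −; running = −329.1429
Stage 2 [46T→35T]: ω = 329.1429×46/35 = 432.5878 rpm, dir flips to +; running = +432.5878
Stage 3 [75T→36T]: ω = 432.5878×75/36 = 901.2245 rpm, dir flips to −; running = −901.2245

-901.2245 rpm (opposite to input, |ω| = 901.2245 rpm)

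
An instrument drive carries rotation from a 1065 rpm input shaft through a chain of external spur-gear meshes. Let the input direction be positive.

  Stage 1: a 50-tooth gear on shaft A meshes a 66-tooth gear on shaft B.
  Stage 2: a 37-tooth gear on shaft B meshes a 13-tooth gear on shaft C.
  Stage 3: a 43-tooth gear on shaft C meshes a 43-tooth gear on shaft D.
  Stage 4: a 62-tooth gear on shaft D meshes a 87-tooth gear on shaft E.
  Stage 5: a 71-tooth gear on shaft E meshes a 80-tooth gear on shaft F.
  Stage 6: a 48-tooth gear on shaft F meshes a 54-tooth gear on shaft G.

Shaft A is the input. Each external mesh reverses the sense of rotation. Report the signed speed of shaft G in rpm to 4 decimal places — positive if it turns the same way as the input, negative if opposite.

Stage 1 [50T→66T]: ω = 1065.0000×50/66 = 806.8182 rpm, dir flips to −; running = −806.8182
Stage 2 [37T→13T]: ω = 806.8182×37/13 = 2296.3287 rpm, dir flips to +; running = +2296.3287
Stage 3 [43T→43T]: ω = 2296.3287×43/43 = 2296.3287 rpm, dir flips to −; running = −2296.3287
Stage 4 [62T→87T]: ω = 2296.3287×62/87 = 1636.4641 rpm, dir flips to +; running = +1636.4641
Stage 5 [71T→80T]: ω = 1636.4641×71/80 = 1452.3619 rpm, dir flips to −; running = −1452.3619
Stage 6 [48T→54T]: ω = 1452.3619×48/54 = 1290.9884 rpm, dir flips to +; running = +1290.9884

+1290.9884 rpm (same as input, |ω| = 1290.9884 rpm)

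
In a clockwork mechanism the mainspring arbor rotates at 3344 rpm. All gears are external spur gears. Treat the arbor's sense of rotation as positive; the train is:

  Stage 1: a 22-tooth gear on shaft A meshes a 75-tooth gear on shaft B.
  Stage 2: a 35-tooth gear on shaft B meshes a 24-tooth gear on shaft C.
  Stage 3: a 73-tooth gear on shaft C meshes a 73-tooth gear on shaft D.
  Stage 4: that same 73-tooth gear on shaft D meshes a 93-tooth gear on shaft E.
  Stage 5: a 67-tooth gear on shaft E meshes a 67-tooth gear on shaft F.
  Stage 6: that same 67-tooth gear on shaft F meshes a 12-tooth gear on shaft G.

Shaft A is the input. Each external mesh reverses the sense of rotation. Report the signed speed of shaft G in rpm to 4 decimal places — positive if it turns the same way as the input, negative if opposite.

+6269.2842 rpm (same as input, |ω| = 6269.2842 rpm)

Stage 1 [22T→75T]: ω = 3344.0000×22/75 = 980.9067 rpm, dir flips to −; running = −980.9067
Stage 2 [35T→24T]: ω = 980.9067×35/24 = 1430.4889 rpm, dir flips to +; running = +1430.4889
Stage 3 [73T→73T]: ω = 1430.4889×73/73 = 1430.4889 rpm, dir flips to −; running = −1430.4889
Stage 4 [73T→93T]: ω = 1430.4889×73/93 = 1122.8569 rpm, dir flips to +; running = +1122.8569
Stage 5 [67T→67T]: ω = 1122.8569×67/67 = 1122.8569 rpm, dir flips to −; running = −1122.8569
Stage 6 [67T→12T]: ω = 1122.8569×67/12 = 6269.2842 rpm, dir flips to +; running = +6269.2842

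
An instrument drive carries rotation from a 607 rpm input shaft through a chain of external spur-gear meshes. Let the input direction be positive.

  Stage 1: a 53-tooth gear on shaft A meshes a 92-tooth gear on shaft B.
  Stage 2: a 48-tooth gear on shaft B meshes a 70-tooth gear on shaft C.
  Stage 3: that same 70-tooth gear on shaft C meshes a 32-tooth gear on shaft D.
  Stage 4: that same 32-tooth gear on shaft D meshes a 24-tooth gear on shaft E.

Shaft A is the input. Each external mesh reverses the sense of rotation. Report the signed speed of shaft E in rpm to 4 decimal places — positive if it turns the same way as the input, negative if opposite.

+699.3696 rpm (same as input, |ω| = 699.3696 rpm)

Stage 1 [53T→92T]: ω = 607.0000×53/92 = 349.6848 rpm, dir flips to −; running = −349.6848
Stage 2 [48T→70T]: ω = 349.6848×48/70 = 239.7839 rpm, dir flips to +; running = +239.7839
Stage 3 [70T→32T]: ω = 239.7839×70/32 = 524.5272 rpm, dir flips to −; running = −524.5272
Stage 4 [32T→24T]: ω = 524.5272×32/24 = 699.3696 rpm, dir flips to +; running = +699.3696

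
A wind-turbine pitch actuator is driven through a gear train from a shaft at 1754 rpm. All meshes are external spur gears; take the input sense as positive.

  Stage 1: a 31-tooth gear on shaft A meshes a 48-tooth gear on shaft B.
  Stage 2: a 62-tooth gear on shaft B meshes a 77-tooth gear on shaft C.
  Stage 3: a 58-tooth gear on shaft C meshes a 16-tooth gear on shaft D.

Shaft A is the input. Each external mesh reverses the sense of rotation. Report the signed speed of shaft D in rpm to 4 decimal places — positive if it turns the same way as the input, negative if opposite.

Stage 1 [31T→48T]: ω = 1754.0000×31/48 = 1132.7917 rpm, dir flips to −; running = −1132.7917
Stage 2 [62T→77T]: ω = 1132.7917×62/77 = 912.1180 rpm, dir flips to +; running = +912.1180
Stage 3 [58T→16T]: ω = 912.1180×58/16 = 3306.4276 rpm, dir flips to −; running = −3306.4276

-3306.4276 rpm (opposite to input, |ω| = 3306.4276 rpm)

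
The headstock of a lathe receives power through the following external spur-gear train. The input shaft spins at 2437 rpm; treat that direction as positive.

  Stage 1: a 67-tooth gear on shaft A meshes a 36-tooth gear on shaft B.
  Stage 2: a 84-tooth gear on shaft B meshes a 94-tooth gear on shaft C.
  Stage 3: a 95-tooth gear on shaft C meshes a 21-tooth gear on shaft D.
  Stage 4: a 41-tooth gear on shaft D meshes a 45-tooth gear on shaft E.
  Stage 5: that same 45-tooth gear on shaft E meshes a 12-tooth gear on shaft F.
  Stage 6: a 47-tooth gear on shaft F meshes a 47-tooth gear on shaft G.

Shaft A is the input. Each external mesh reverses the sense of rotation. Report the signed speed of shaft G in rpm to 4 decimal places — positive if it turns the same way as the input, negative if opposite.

+62644.9670 rpm (same as input, |ω| = 62644.9670 rpm)

Stage 1 [67T→36T]: ω = 2437.0000×67/36 = 4535.5278 rpm, dir flips to −; running = −4535.5278
Stage 2 [84T→94T]: ω = 4535.5278×84/94 = 4053.0248 rpm, dir flips to +; running = +4053.0248
Stage 3 [95T→21T]: ω = 4053.0248×95/21 = 18335.1123 rpm, dir flips to −; running = −18335.1123
Stage 4 [41T→45T]: ω = 18335.1123×41/45 = 16705.3245 rpm, dir flips to +; running = +16705.3245
Stage 5 [45T→12T]: ω = 16705.3245×45/12 = 62644.9670 rpm, dir flips to −; running = −62644.9670
Stage 6 [47T→47T]: ω = 62644.9670×47/47 = 62644.9670 rpm, dir flips to +; running = +62644.9670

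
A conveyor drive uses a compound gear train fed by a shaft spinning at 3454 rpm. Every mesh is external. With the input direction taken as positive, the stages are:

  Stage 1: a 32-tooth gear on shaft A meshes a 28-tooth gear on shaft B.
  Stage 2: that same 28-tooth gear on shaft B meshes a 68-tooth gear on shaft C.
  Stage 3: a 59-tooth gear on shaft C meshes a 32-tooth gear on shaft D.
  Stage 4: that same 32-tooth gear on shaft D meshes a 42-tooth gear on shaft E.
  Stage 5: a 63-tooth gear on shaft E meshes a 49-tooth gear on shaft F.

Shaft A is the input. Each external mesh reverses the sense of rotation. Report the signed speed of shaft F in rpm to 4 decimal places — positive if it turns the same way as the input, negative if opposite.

-2935.6927 rpm (opposite to input, |ω| = 2935.6927 rpm)

Stage 1 [32T→28T]: ω = 3454.0000×32/28 = 3947.4286 rpm, dir flips to −; running = −3947.4286
Stage 2 [28T→68T]: ω = 3947.4286×28/68 = 1625.4118 rpm, dir flips to +; running = +1625.4118
Stage 3 [59T→32T]: ω = 1625.4118×59/32 = 2996.8529 rpm, dir flips to −; running = −2996.8529
Stage 4 [32T→42T]: ω = 2996.8529×32/42 = 2283.3165 rpm, dir flips to +; running = +2283.3165
Stage 5 [63T→49T]: ω = 2283.3165×63/49 = 2935.6927 rpm, dir flips to −; running = −2935.6927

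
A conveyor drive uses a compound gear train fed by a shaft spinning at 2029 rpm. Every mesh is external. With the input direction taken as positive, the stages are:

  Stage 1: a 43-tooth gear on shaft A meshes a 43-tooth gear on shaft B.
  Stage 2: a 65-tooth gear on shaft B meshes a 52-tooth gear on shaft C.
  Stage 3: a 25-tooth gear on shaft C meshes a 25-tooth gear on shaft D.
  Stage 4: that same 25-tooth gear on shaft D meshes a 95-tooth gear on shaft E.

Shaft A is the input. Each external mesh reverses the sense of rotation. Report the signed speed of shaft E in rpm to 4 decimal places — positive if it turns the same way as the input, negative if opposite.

+667.4342 rpm (same as input, |ω| = 667.4342 rpm)

Stage 1 [43T→43T]: ω = 2029.0000×43/43 = 2029.0000 rpm, dir flips to −; running = −2029.0000
Stage 2 [65T→52T]: ω = 2029.0000×65/52 = 2536.2500 rpm, dir flips to +; running = +2536.2500
Stage 3 [25T→25T]: ω = 2536.2500×25/25 = 2536.2500 rpm, dir flips to −; running = −2536.2500
Stage 4 [25T→95T]: ω = 2536.2500×25/95 = 667.4342 rpm, dir flips to +; running = +667.4342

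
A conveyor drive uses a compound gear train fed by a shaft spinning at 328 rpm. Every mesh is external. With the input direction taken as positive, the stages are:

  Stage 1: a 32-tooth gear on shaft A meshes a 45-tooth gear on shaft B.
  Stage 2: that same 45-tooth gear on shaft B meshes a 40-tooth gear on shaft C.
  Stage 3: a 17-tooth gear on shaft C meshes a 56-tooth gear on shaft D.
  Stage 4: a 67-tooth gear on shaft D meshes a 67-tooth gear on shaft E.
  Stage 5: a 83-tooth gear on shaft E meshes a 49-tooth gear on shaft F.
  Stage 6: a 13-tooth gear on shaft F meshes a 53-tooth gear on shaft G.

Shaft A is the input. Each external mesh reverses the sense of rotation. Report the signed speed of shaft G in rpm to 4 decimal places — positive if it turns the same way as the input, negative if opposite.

+33.0959 rpm (same as input, |ω| = 33.0959 rpm)

Stage 1 [32T→45T]: ω = 328.0000×32/45 = 233.2444 rpm, dir flips to −; running = −233.2444
Stage 2 [45T→40T]: ω = 233.2444×45/40 = 262.4000 rpm, dir flips to +; running = +262.4000
Stage 3 [17T→56T]: ω = 262.4000×17/56 = 79.6571 rpm, dir flips to −; running = −79.6571
Stage 4 [67T→67T]: ω = 79.6571×67/67 = 79.6571 rpm, dir flips to +; running = +79.6571
Stage 5 [83T→49T]: ω = 79.6571×83/49 = 134.9294 rpm, dir flips to −; running = −134.9294
Stage 6 [13T→53T]: ω = 134.9294×13/53 = 33.0959 rpm, dir flips to +; running = +33.0959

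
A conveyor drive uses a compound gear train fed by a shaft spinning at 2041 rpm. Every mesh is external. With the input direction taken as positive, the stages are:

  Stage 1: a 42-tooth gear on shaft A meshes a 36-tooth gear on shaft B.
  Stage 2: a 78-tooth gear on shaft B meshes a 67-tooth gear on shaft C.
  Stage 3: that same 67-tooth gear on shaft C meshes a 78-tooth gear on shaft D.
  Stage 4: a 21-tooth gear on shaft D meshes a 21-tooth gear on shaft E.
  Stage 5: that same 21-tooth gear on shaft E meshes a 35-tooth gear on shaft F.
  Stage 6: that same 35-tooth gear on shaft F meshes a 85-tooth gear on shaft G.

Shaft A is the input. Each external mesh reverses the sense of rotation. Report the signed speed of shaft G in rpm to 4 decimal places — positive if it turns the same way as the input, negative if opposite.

Stage 1 [42T→36T]: ω = 2041.0000×42/36 = 2381.1667 rpm, dir flips to −; running = −2381.1667
Stage 2 [78T→67T]: ω = 2381.1667×78/67 = 2772.1045 rpm, dir flips to +; running = +2772.1045
Stage 3 [67T→78T]: ω = 2772.1045×67/78 = 2381.1667 rpm, dir flips to −; running = −2381.1667
Stage 4 [21T→21T]: ω = 2381.1667×21/21 = 2381.1667 rpm, dir flips to +; running = +2381.1667
Stage 5 [21T→35T]: ω = 2381.1667×21/35 = 1428.7000 rpm, dir flips to −; running = −1428.7000
Stage 6 [35T→85T]: ω = 1428.7000×35/85 = 588.2882 rpm, dir flips to +; running = +588.2882

+588.2882 rpm (same as input, |ω| = 588.2882 rpm)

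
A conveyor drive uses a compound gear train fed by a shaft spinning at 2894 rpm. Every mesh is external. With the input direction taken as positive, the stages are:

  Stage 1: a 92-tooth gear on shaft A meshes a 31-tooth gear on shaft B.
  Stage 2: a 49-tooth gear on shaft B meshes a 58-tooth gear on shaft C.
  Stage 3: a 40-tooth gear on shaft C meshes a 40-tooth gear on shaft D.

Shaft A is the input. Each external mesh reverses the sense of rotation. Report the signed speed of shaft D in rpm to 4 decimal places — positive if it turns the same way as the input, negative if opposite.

Stage 1 [92T→31T]: ω = 2894.0000×92/31 = 8588.6452 rpm, dir flips to −; running = −8588.6452
Stage 2 [49T→58T]: ω = 8588.6452×49/58 = 7255.9244 rpm, dir flips to +; running = +7255.9244
Stage 3 [40T→40T]: ω = 7255.9244×40/40 = 7255.9244 rpm, dir flips to −; running = −7255.9244

-7255.9244 rpm (opposite to input, |ω| = 7255.9244 rpm)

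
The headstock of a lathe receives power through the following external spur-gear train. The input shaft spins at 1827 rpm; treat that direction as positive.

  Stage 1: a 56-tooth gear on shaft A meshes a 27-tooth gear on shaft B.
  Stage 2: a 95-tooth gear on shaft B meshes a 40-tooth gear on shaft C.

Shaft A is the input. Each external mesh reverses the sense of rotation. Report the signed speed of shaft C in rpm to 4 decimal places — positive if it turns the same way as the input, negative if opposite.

+8999.6667 rpm (same as input, |ω| = 8999.6667 rpm)

Stage 1 [56T→27T]: ω = 1827.0000×56/27 = 3789.3333 rpm, dir flips to −; running = −3789.3333
Stage 2 [95T→40T]: ω = 3789.3333×95/40 = 8999.6667 rpm, dir flips to +; running = +8999.6667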